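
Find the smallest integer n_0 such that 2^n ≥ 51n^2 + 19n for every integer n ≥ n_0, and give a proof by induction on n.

At n = 13: 8192 < 8866, so the inequality fails and n_0 ≥ 14. We prove 2^n ≥ 51n^2 + 19n for all n ≥ 14.
Base step (n = 14): 2^n = 16384 and 51n^2 + 19n = 10262, so 16384 ≥ 10262.
Suppose the result is true for n = j, so 2^j ≥ 51j^2 + 19j.
Then 2^(j + 1) = 2·(2^j) ≥ 2·(51j^2 + 19j).
Also, for j ≥ 14 we have 2·(51j^2 + 19j) ≥ 51(j+1)^2 + 19(j+1), since 2·(51j^2 + 19j) − (51(j+1)^2 + 19(j+1)) = 51j^2 - 83j - 70, which is nonnegative for all j ≥ 14.
Combining, 2^(j + 1) ≥ 51(j+1)^2 + 19(j+1).
By induction, the statement is established for all n ≥ 14.
Hence the smallest such n_0 is 14.

n_0 = 14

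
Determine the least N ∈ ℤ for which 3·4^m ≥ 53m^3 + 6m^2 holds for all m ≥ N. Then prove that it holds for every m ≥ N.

At m = 5: 3072 < 6775, so the inequality fails and N ≥ 6. We prove 3·4^m ≥ 53m^3 + 6m^2 for all m ≥ 6.
Base step (m = 6): 3·4^m = 12288 and 53m^3 + 6m^2 = 11664, so 12288 ≥ 11664.
Inductive step: assume the claim holds for m = p, so 3·4^p ≥ 53p^3 + 6p^2.
Then 3·4^(p + 1) = 4·(3·4^p) ≥ 4·(53p^3 + 6p^2).
Also, for p ≥ 6 we have 4·(53p^3 + 6p^2) ≥ 53(p+1)^3 + 6(p+1)^2, since 4·(53p^3 + 6p^2) − (53(p+1)^3 + 6(p+1)^2) = 159p^3 - 141p^2 - 171p - 59, which is nonnegative for all p ≥ 6.
Combining, 3·4^(p + 1) ≥ 53(p+1)^3 + 6(p+1)^2.
By induction, the statement is established for all m ≥ 6.
Hence the smallest such N is 6.

N = 6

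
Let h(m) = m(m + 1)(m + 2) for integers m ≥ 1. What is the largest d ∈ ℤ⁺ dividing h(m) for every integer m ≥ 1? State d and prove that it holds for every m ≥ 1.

d = 6

Computing the first values: h(1) = 6 and h(2) = 24; gcd(6, 24) = 6, so d ≤ 6.
We prove 6 | m(m + 1)(m + 2) for all m ≥ 1 by induction on m.
For the base case m = 1: h(1) = 6 = 6·(1), so 6 | h(1).
Inductive step: assume the claim holds for m = p, i.e. 6 | h(p). Then
h(p+1) − h(p) = (p+1)·(p+2)·(p+3) − p·(p+1)·(p+2) = (p+1)·(p+2)·[(p+3) − p] = 3·(p+1)·(p+2). The product of 2 consecutive integers is divisible by (2)! = 2, so h(p+1) − h(p) is divisible by 3·2 = 6. By the inductive hypothesis 6 | h(p), hence 6 | h(p+1).
This completes the induction.
Therefore the largest such d is 6.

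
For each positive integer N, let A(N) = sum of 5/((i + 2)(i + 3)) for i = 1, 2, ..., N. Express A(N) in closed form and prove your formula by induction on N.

A(N) = 5N/(3(N + 3))

We claim A(N) = 5N/(3(N + 3)) for all N ≥ 1.
When N = 1: A(1) = 5/12, and the closed form gives 5/12. They agree.
Inductive step: suppose the statement holds for some i ≥ 1, so A(i) = 5i/(3(i + 3)).
Then A(i+1) = A(i) + (5/((i + 3)(i + 4))) = (5i/(3(i + 3))) + (5/((i + 3)(i + 4))).
Simplifying, A(i+1) = 5(i + 1)/(3(i + 4)) = 5(i+1)/(3((i+1) + 3)),
which is the closed form with N = i+1.
By induction, the statement is established for all N ≥ 1.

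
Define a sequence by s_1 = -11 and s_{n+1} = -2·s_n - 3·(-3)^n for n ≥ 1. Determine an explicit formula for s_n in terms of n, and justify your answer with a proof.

s_n = (-2)^n - (-3)^(n + 1)

Computing the first terms: s_1 = -11, s_2 = 31, s_3 = -89. This suggests s_n = (-2)^n - (-3)^(n + 1).
Base case (n = 1): the formula gives -11 = -11 = s_1.
For the inductive step, assume it holds for an arbitrary j ≥ 1, so s_j = (-2)^j - (-3)^(j + 1).
Then s_{j+1} = -2·s_j - 3·(-3)^j = -2·((-2)^j - (-3)^(j + 1)) - 3·(-3)^j = (-2)^(j + 1) - (-3)^(j + 2) = (-2)^(j+1) - (-3)^((j+1) + 1),
which is the claimed formula at n = j+1.
By induction, the statement is established for all n ≥ 1.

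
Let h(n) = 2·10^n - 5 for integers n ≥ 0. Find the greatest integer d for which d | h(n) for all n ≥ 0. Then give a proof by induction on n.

Computing the first values: h(0) = -3 and h(1) = 15; gcd(-3, 15) = 3, so d ≤ 3.
We prove 3 | 2·10^n - 5 for all n ≥ 0 by induction on n.
Base step (n = 0): h(0) = -3 = 3·(-1), so 3 | h(0).
Suppose the result is true for n = p, i.e. 3 | h(p). Then
h(p+1) = 2·10^(p+1) - 5 = 10·(2·10^p - 5) + 45 = 10·h(p) + 45. The first term is divisible by 3 by the inductive hypothesis, and 45 is divisible by 3. Hence 3 | h(p+1).
By induction, the statement is established for all n ≥ 0.
Therefore the largest such d is 3.

d = 3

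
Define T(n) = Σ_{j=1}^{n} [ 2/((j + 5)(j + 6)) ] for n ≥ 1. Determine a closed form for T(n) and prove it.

T(n) = n/(3(n + 6))

We claim T(n) = n/(3(n + 6)) for all n ≥ 1.
For the base case n = 1: T(1) = 1/21, and the closed form gives 1/21. They agree.
For the inductive step, assume it holds for an arbitrary j ≥ 1, so T(j) = j/(3(j + 6)).
Then T(j+1) = T(j) + (2/((j + 6)(j + 7))) = (j/(3(j + 6))) + (2/((j + 6)(j + 7))).
Simplifying, T(j+1) = (j + 1)/(3(j + 7)) = (j+1)/(3((j+1) + 6)),
which is the closed form with n = j+1.
By induction, the statement is established for all n ≥ 1.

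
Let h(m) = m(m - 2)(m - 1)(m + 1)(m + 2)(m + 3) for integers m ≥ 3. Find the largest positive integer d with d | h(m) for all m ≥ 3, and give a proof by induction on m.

Computing the first values: h(3) = 720 and h(4) = 5040; gcd(720, 5040) = 720, so d ≤ 720.
We prove 720 | m(m - 2)(m - 1)(m + 1)(m + 2)(m + 3) for all m ≥ 3 by induction on m.
When m = 3: h(3) = 720 = 720·(1), so 720 | h(3).
Inductive step: assume the claim holds for m = r, i.e. 720 | h(r). Then
h(r+1) − h(r) = (r-1)·r·(r+1)·(r+2)·(r+3)·(r+4) − (r-2)·(r-1)·r·(r+1)·(r+2)·(r+3) = (r-1)·r·(r+1)·(r+2)·(r+3)·[(r+4) − (r-2)] = 6·(r-1)·r·(r+1)·(r+2)·(r+3). The product of 5 consecutive integers is divisible by (5)! = 120, so h(r+1) − h(r) is divisible by 6·120 = 720. By the inductive hypothesis 720 | h(r), hence 720 | h(r+1).
By the principle of mathematical induction, the result holds for all m ≥ 3.
Therefore the largest such d is 720.

d = 720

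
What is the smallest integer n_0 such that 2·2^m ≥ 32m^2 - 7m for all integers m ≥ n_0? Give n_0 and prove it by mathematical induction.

n_0 = 11

At m = 10: 2048 < 3130, so the inequality fails and n_0 ≥ 11. We prove 2·2^m ≥ 32m^2 - 7m for all m ≥ 11.
Base step (m = 11): 2·2^m = 4096 and 32m^2 - 7m = 3795, so 4096 ≥ 3795.
For the inductive step, assume it holds for an arbitrary i ≥ 11, so 2·2^i ≥ 32i^2 - 7i.
Then 2·2^(i + 1) = 2·(2·2^i) ≥ 2·(32i^2 - 7i).
Also, for i ≥ 11 we have 2·(32i^2 - 7i) ≥ 32(i+1)^2 - 7(i+1), since 2·(32i^2 - 7i) − (32(i+1)^2 - 7(i+1)) = 32i^2 - 71i - 25, which is nonnegative for all i ≥ 11.
Combining, 2·2^(i + 1) ≥ 32(i+1)^2 - 7(i+1).
By induction, the statement is established for all m ≥ 11.
Hence the smallest such n_0 is 11.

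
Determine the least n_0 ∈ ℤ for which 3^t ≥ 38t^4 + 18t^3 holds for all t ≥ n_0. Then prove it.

n_0 = 13

At t = 12: 531441 < 819072, so the inequality fails and n_0 ≥ 13. We prove 3^t ≥ 38t^4 + 18t^3 for all t ≥ 13.
When t = 13: 3^t = 1594323 and 38t^4 + 18t^3 = 1124864, so 1594323 ≥ 1124864.
Inductive step: suppose the statement holds for some k ≥ 13, so 3^k ≥ 38k^4 + 18k^3.
Then 3^(k + 1) = 3·(3^k) ≥ 3·(38k^4 + 18k^3).
Also, for k ≥ 13 we have 3·(38k^4 + 18k^3) ≥ 38(k+1)^4 + 18(k+1)^3, since 3·(38k^4 + 18k^3) − (38(k+1)^4 + 18(k+1)^3) = 76k^4 - 116k^3 - 282k^2 - 206k - 56, which is nonnegative for all k ≥ 13.
Combining, 3^(k + 1) ≥ 38(k+1)^4 + 18(k+1)^3.
By the principle of mathematical induction, the result holds for all t ≥ 13.
Hence the smallest such n_0 is 13.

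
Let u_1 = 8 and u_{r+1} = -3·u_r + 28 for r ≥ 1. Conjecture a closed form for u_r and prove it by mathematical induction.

Computing the first terms: u_1 = 8, u_2 = 4, u_3 = 16. This suggests u_r = (-3)^(r - 1) + 7.
For the base case r = 1: the formula gives 8 = 8 = u_1.
For the inductive step, assume it holds for an arbitrary p ≥ 1, so u_p = (-3)^(p - 1) + 7.
Then u_{p+1} = -3·u_p + 28 = -3·((-3)^(p - 1) + 7) + 28 = (-3)^p + 7 = (-3)^((p+1) - 1) + 7,
which is the claimed formula at r = p+1.
By induction, the statement is established for all r ≥ 1.

u_r = (-3)^(r - 1) + 7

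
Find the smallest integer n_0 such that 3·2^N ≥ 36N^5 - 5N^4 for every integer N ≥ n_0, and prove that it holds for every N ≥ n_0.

At N = 27: 402653184 < 513903447, so the inequality fails and n_0 ≥ 28. We prove 3·2^N ≥ 36N^5 - 5N^4 for all N ≥ 28.
For the base case N = 28: 3·2^N = 805306368 and 36N^5 - 5N^4 = 616499968, so 805306368 ≥ 616499968.
Inductive step: suppose the statement holds for some i ≥ 28, so 3·2^i ≥ 36i^5 - 5i^4.
Then 3·2^(i + 1) = 2·(3·2^i) ≥ 2·(36i^5 - 5i^4).
Also, for i ≥ 28 we have 2·(36i^5 - 5i^4) ≥ 36(i+1)^5 - 5(i+1)^4, since 2·(36i^5 - 5i^4) − (36(i+1)^5 - 5(i+1)^4) = 36i^5 - 185i^4 - 340i^3 - 330i^2 - 160i - 31, which is nonnegative for all i ≥ 28.
Combining, 3·2^(i + 1) ≥ 36(i+1)^5 - 5(i+1)^4.
Hence, by induction on N, the claim holds for every N ≥ 28.
Hence the smallest such n_0 is 28.

n_0 = 28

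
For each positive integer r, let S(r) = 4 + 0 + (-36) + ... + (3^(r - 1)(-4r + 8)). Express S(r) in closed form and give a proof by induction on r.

We claim S(r) = 3^r(-2r + 5) - 5 for all r ≥ 1.
For the base case r = 1: S(1) = 4, and the closed form gives 4. They agree.
Suppose the result is true for r = p, so S(p) = 3^p(-2p + 5) - 5.
Then S(p+1) = S(p) + (4·3^p(-p + 1)) = (3^p(-2p + 5) - 5) + (4·3^p(-p + 1)).
Simplifying, S(p+1) = -6·3^p·p + 9·3^p - 5 = 3^(p+1)(-2(p+1) + 5) - 5,
which is the closed form with r = p+1.
By induction, the statement is established for all r ≥ 1.

S(r) = 3^r(-2r + 5) - 5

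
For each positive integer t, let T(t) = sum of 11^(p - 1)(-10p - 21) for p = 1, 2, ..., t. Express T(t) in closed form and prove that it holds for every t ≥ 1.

T(t) = -11^t(t + 2) + 2

We claim T(t) = -11^t(t + 2) + 2 for all t ≥ 1.
For the base case t = 1: T(1) = -31, and the closed form gives -31. They agree.
Inductive step: suppose the statement holds for some p ≥ 1, so T(p) = -11^p(p + 2) + 2.
Then T(p+1) = T(p) + (11^p(-10p - 31)) = (-11^p(p + 2) + 2) + (11^p(-10p - 31)).
Simplifying, T(p+1) = -11·11^p·p - 33·11^p + 2 = -11^(p+1)((p+1) + 2) + 2,
which is the closed form with t = p+1.
By the principle of mathematical induction, the result holds for all t ≥ 1.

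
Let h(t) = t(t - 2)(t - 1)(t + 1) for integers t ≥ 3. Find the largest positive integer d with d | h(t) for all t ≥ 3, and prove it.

d = 24

Computing the first values: h(3) = 24 and h(4) = 120; gcd(24, 120) = 24, so d ≤ 24.
We prove 24 | t(t - 2)(t - 1)(t + 1) for all t ≥ 3 by induction on t.
When t = 3: h(3) = 24 = 24·(1), so 24 | h(3).
For the inductive step, assume it holds for an arbitrary m ≥ 3, i.e. 24 | h(m). Then
h(m+1) − h(m) = (m-1)·m·(m+1)·(m+2) − (m-2)·(m-1)·m·(m+1) = (m-1)·m·(m+1)·[(m+2) − (m-2)] = 4·(m-1)·m·(m+1). The product of 3 consecutive integers is divisible by (3)! = 6, so h(m+1) − h(m) is divisible by 4·6 = 24. By the inductive hypothesis 24 | h(m), hence 24 | h(m+1).
By induction, the statement is established for all t ≥ 3.
Therefore the largest such d is 24.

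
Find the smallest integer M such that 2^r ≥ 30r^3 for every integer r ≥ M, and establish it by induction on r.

At r = 17: 131072 < 147390, so the inequality fails and M ≥ 18. We prove 2^r ≥ 30r^3 for all r ≥ 18.
Base case (r = 18): 2^r = 262144 and 30r^3 = 174960, so 262144 ≥ 174960.
Inductive step: assume the claim holds for r = i, so 2^i ≥ 30i^3.
Then 2^(i + 1) = 2·(2^i) ≥ 2·(30i^3).
Also, for i ≥ 18 we have 2·(30i^3) ≥ 30(i+1)^3, since 2 ≥ (1 + 1/i)^3 for all i ≥ 18.
Combining, 2^(i + 1) ≥ 30(i+1)^3.
This completes the induction.
Hence the smallest such M is 18.

M = 18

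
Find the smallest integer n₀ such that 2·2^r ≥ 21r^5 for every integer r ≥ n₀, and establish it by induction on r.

n₀ = 28

At r = 27: 268435456 < 301327047, so the inequality fails and n₀ ≥ 28. We prove 2·2^r ≥ 21r^5 for all r ≥ 28.
Base step (r = 28): 2·2^r = 536870912 and 21r^5 = 361417728, so 536870912 ≥ 361417728.
Inductive step: suppose the statement holds for some k ≥ 28, so 2·2^k ≥ 21k^5.
Then 2·2^(k + 1) = 2·(2·2^k) ≥ 2·(21k^5).
Also, for k ≥ 28 we have 2·(21k^5) ≥ 21(k+1)^5, since 2 ≥ (1 + 1/k)^5 for all k ≥ 28.
Combining, 2·2^(k + 1) ≥ 21(k+1)^5.
This completes the induction.
Hence the smallest such n₀ is 28.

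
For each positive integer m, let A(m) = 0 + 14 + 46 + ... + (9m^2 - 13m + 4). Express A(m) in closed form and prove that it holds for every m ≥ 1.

We claim A(m) = m(m - 1)(3m + 1) for all m ≥ 1.
When m = 1: A(1) = 0, and the closed form gives 0. They agree.
Suppose the result is true for m = p, so A(p) = p(3p^2 - 2p - 1).
Then A(p+1) = A(p) + (p(9p + 5)) = (p(3p^2 - 2p - 1)) + (p(9p + 5)).
Simplifying, A(p+1) = p(p + 1)(3p + 4) = (p+1)((p+1) - 1)(3(p+1) + 1),
which is the closed form with m = p+1.
Hence, by induction on m, the claim holds for every m ≥ 1.

A(m) = m(m - 1)(3m + 1)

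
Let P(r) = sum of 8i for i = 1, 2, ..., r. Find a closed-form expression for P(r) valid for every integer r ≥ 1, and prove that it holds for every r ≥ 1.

P(r) = 4r(r + 1)

We claim P(r) = 4r(r + 1) for all r ≥ 1.
When r = 1: P(1) = 8, and the closed form gives 8. They agree.
For the inductive step, assume it holds for an arbitrary i ≥ 1, so P(i) = 4i(i + 1).
Then P(i+1) = P(i) + (8i + 8) = (4i(i + 1)) + (8i + 8).
Simplifying, P(i+1) = 4(i + 1)(i + 2) = 4(i+1)((i+1) + 1),
which is the closed form with r = i+1.
By induction, the statement is established for all r ≥ 1.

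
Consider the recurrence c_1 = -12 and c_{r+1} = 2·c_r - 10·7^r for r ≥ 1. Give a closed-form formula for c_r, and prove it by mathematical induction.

Computing the first terms: c_1 = -12, c_2 = -94, c_3 = -678. This suggests c_r = 2^r - 2·7^r.
Base case (r = 1): the formula gives -12 = -12 = c_1.
Suppose the result is true for r = k, so c_k = 2^k - 2·7^k.
Then c_{k+1} = 2·c_k - 10·7^k = 2·(2^k - 2·7^k) - 10·7^k = 2^(k + 1) - 2·7^(k + 1),
which is the claimed formula at r = k+1.
By the principle of mathematical induction, the result holds for all r ≥ 1.

c_r = 2^r - 2·7^r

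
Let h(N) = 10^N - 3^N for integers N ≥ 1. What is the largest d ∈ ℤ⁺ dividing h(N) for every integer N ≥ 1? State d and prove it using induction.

d = 7

Computing the first values: h(1) = 7 and h(2) = 91; gcd(7, 91) = 7, so d ≤ 7.
We prove 7 | 10^N - 3^N for all N ≥ 1 by induction on N.
For the base case N = 1: h(1) = 7 = 7·(1), so 7 | h(1).
Inductive step: assume the claim holds for N = j, i.e. 7 | h(j). Then
10^{j+1} − 3^{j+1} = 10·10^j − 3·3^j = 10·(10^j − 3^j) + (7)·3^j. The first term is divisible by 7 by the inductive hypothesis, and the second term (7)·3^j is divisible by 7 since 7 | 7. Hence 7 | h(j+1).
Hence, by induction on N, the claim holds for every N ≥ 1.
Therefore the largest such d is 7.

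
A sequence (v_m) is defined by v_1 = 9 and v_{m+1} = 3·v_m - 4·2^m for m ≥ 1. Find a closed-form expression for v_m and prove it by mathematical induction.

Computing the first terms: v_1 = 9, v_2 = 19, v_3 = 41. This suggests v_m = 2^(m + 2) + 3^(m - 1).
Base step (m = 1): the formula gives 9 = 9 = v_1.
Inductive step: suppose the statement holds for some k ≥ 1, so v_k = 2^(k + 2) + 3^(k - 1).
Then v_{k+1} = 3·v_k - 4·2^k = 3·(2^(k + 2) + 3^(k - 1)) - 4·2^k = 2^(k + 3) + 3^k = 2^((k+1) + 2) + 3^((k+1) - 1),
which is the claimed formula at m = k+1.
By the principle of mathematical induction, the result holds for all m ≥ 1.

v_m = 2^(m + 2) + 3^(m - 1)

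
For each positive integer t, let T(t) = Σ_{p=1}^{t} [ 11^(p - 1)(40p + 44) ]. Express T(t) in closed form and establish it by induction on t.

We claim T(t) = 4·11^t(t + 1) - 4 for all t ≥ 1.
When t = 1: T(1) = 84, and the closed form gives 84. They agree.
Inductive step: assume the claim holds for t = p, so T(p) = 4·11^p(p + 1) - 4.
Then T(p+1) = T(p) + (11^p(40p + 84)) = (4·11^p(p + 1) - 4) + (11^p(40p + 84)).
Simplifying, T(p+1) = 44·11^p·p + 88·11^p - 4 = 4·11^(p+1)((p+1) + 1) - 4,
which is the closed form with t = p+1.
Hence, by induction on t, the claim holds for every t ≥ 1.

T(t) = 4·11^t(t + 1) - 4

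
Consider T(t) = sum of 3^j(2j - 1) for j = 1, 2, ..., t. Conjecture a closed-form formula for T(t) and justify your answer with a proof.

T(t) = 3·3^t(t - 1) + 3

We claim T(t) = 3·3^t(t - 1) + 3 for all t ≥ 1.
Base step (t = 1): T(1) = 3, and the closed form gives 3. They agree.
Inductive step: suppose the statement holds for some j ≥ 1, so T(j) = 3·3^j(j - 1) + 3.
Then T(j+1) = T(j) + (3^(j + 1)(2j + 1)) = (3·3^j(j - 1) + 3) + (3^(j + 1)(2j + 1)).
Simplifying, T(j+1) = 9·3^j·j + 3 = 3·3^(j+1)((j+1) - 1) + 3,
which is the closed form with t = j+1.
By induction, the statement is established for all t ≥ 1.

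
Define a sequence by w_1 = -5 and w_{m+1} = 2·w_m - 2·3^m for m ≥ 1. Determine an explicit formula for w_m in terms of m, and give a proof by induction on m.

Computing the first terms: w_1 = -5, w_2 = -16, w_3 = -50. This suggests w_m = 2^(m - 1) - 2·3^m.
Base step (m = 1): the formula gives -5 = -5 = w_1.
Inductive step: assume the claim holds for m = r, so w_r = 2^(r - 1) - 2·3^r.
Then w_{r+1} = 2·w_r - 2·3^r = 2·(2^(r - 1) - 2·3^r) - 2·3^r = 2^r - 2·3^(r + 1) = 2^((r+1) - 1) - 2·3^(r+1),
which is the claimed formula at m = r+1.
Hence, by induction on m, the claim holds for every m ≥ 1.

w_m = 2^(m - 1) - 2·3^m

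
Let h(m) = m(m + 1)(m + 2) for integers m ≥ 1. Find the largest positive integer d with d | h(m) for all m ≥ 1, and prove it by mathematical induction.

Computing the first values: h(1) = 6 and h(2) = 24; gcd(6, 24) = 6, so d ≤ 6.
We prove 6 | m(m + 1)(m + 2) for all m ≥ 1 by induction on m.
Base case (m = 1): h(1) = 6 = 6·(1), so 6 | h(1).
For the inductive step, assume it holds for an arbitrary r ≥ 1, i.e. 6 | h(r). Then
h(r+1) − h(r) = (r+1)·(r+2)·(r+3) − r·(r+1)·(r+2) = (r+1)·(r+2)·[(r+3) − r] = 3·(r+1)·(r+2). The product of 2 consecutive integers is divisible by (2)! = 2, so h(r+1) − h(r) is divisible by 3·2 = 6. By the inductive hypothesis 6 | h(r), hence 6 | h(r+1).
By induction, the statement is established for all m ≥ 1.
Therefore the largest such d is 6.

d = 6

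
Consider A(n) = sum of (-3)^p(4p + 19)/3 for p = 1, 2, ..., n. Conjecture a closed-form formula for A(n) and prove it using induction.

A(n) = (-3)^n(n + 5) - 5

We claim A(n) = (-3)^n(n + 5) - 5 for all n ≥ 1.
Base case (n = 1): A(1) = -23, and the closed form gives -23. They agree.
Inductive step: suppose the statement holds for some p ≥ 1, so A(p) = (-3)^p(p + 5) - 5.
Then A(p+1) = A(p) + ((-3)^p(-4p - 23)) = ((-3)^p(p + 5) - 5) + ((-3)^p(-4p - 23)).
Simplifying, A(p+1) = -3(-3)^p·p - 18(-3)^p - 5 = (-3)^(p+1)((p+1) + 5) - 5,
which is the closed form with n = p+1.
By induction, the statement is established for all n ≥ 1.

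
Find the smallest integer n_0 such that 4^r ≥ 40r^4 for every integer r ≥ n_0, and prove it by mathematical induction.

n_0 = 10

At r = 9: 262144 < 262440, so the inequality fails and n_0 ≥ 10. We prove 4^r ≥ 40r^4 for all r ≥ 10.
Base step (r = 10): 4^r = 1048576 and 40r^4 = 400000, so 1048576 ≥ 400000.
Suppose the result is true for r = i, so 4^i ≥ 40i^4.
Then 4^(i + 1) = 4·(4^i) ≥ 4·(40i^4).
Also, for i ≥ 10 we have 4·(40i^4) ≥ 40(i+1)^4, since 4 ≥ (1 + 1/i)^4 for all i ≥ 10.
Combining, 4^(i + 1) ≥ 40(i+1)^4.
Hence, by induction on r, the claim holds for every r ≥ 10.
Hence the smallest such n_0 is 10.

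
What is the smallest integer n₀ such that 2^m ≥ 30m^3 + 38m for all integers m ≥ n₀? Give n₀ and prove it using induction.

n₀ = 18

At m = 17: 131072 < 148036, so the inequality fails and n₀ ≥ 18. We prove 2^m ≥ 30m^3 + 38m for all m ≥ 18.
Base step (m = 18): 2^m = 262144 and 30m^3 + 38m = 175644, so 262144 ≥ 175644.
Suppose the result is true for m = k, so 2^k ≥ 30k^3 + 38k.
Then 2^(k + 1) = 2·(2^k) ≥ 2·(30k^3 + 38k).
Also, for k ≥ 18 we have 2·(30k^3 + 38k) ≥ 30(k+1)^3 + 38(k+1), since 2·(30k^3 + 38k) − (30(k+1)^3 + 38(k+1)) = 30k^3 - 90k^2 - 52k - 68, which is nonnegative for all k ≥ 18.
Combining, 2^(k + 1) ≥ 30(k+1)^3 + 38(k+1).
Hence, by induction on m, the claim holds for every m ≥ 18.
Hence the smallest such n₀ is 18.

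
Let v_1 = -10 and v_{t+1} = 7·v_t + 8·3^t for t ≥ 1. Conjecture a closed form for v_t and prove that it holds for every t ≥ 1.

Computing the first terms: v_1 = -10, v_2 = -46, v_3 = -250. This suggests v_t = -2·3^t - 4·7^(t - 1).
When t = 1: the formula gives -10 = -10 = v_1.
Suppose the result is true for t = i, so v_i = -2·3^i - 4·7^(i - 1).
Then v_{i+1} = 7·v_i + 8·3^i = 7·(-2·3^i - 4·7^(i - 1)) + 8·3^i = -2·3^(i + 1) - 4·7^i = -2·3^(i+1) - 4·7^((i+1) - 1),
which is the claimed formula at t = i+1.
Hence, by induction on t, the claim holds for every t ≥ 1.

v_t = -2·3^t - 4·7^(t - 1)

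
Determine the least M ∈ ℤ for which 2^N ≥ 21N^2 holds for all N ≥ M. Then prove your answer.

At N = 11: 2048 < 2541, so the inequality fails and M ≥ 12. We prove 2^N ≥ 21N^2 for all N ≥ 12.
For the base case N = 12: 2^N = 4096 and 21N^2 = 3024, so 4096 ≥ 3024.
Inductive step: suppose the statement holds for some p ≥ 12, so 2^p ≥ 21p^2.
Then 2^(p + 1) = 2·(2^p) ≥ 2·(21p^2).
Also, for p ≥ 12 we have 2·(21p^2) ≥ 21(p+1)^2, since 2 ≥ (1 + 1/p)^2 for all p ≥ 12.
Combining, 2^(p + 1) ≥ 21(p+1)^2.
By the principle of mathematical induction, the result holds for all N ≥ 12.
Hence the smallest such M is 12.

M = 12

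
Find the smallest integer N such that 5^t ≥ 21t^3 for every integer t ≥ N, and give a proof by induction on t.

At t = 4: 625 < 1344, so the inequality fails and N ≥ 5. We prove 5^t ≥ 21t^3 for all t ≥ 5.
For the base case t = 5: 5^t = 3125 and 21t^3 = 2625, so 3125 ≥ 2625.
Suppose the result is true for t = m, so 5^m ≥ 21m^3.
Then 5^(m + 1) = 5·(5^m) ≥ 5·(21m^3).
Also, for m ≥ 5 we have 5·(21m^3) ≥ 21(m+1)^3, since 5 ≥ (1 + 1/m)^3 for all m ≥ 5.
Combining, 5^(m + 1) ≥ 21(m+1)^3.
By the principle of mathematical induction, the result holds for all t ≥ 5.
Hence the smallest such N is 5.

N = 5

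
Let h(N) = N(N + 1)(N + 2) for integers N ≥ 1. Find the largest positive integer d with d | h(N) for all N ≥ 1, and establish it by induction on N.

d = 6

Computing the first values: h(1) = 6 and h(2) = 24; gcd(6, 24) = 6, so d ≤ 6.
We prove 6 | N(N + 1)(N + 2) for all N ≥ 1 by induction on N.
For the base case N = 1: h(1) = 6 = 6·(1), so 6 | h(1).
Inductive step: assume the claim holds for N = m, i.e. 6 | h(m). Then
h(m+1) − h(m) = (m+1)·(m+2)·(m+3) − m·(m+1)·(m+2) = (m+1)·(m+2)·[(m+3) − m] = 3·(m+1)·(m+2). The product of 2 consecutive integers is divisible by (2)! = 2, so h(m+1) − h(m) is divisible by 3·2 = 6. By the inductive hypothesis 6 | h(m), hence 6 | h(m+1).
This completes the induction.
Therefore the largest such d is 6.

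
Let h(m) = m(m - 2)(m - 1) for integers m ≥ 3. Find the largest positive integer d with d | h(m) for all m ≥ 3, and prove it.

d = 6

Computing the first values: h(3) = 6 and h(4) = 24; gcd(6, 24) = 6, so d ≤ 6.
We prove 6 | m(m - 2)(m - 1) for all m ≥ 3 by induction on m.
When m = 3: h(3) = 6 = 6·(1), so 6 | h(3).
Inductive step: suppose the statement holds for some i ≥ 3, i.e. 6 | h(i). Then
h(i+1) − h(i) = (i-1)·i·(i+1) − (i-2)·(i-1)·i = (i-1)·i·[(i+1) − (i-2)] = 3·(i-1)·i. The product of 2 consecutive integers is divisible by (2)! = 2, so h(i+1) − h(i) is divisible by 3·2 = 6. By the inductive hypothesis 6 | h(i), hence 6 | h(i+1).
Hence, by induction on m, the claim holds for every m ≥ 3.
Therefore the largest such d is 6.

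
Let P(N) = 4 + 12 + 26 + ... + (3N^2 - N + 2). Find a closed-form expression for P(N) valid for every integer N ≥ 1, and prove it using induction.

We claim P(N) = N(N^2 + N + 2) for all N ≥ 1.
For the base case N = 1: P(1) = 4, and the closed form gives 4. They agree.
Suppose the result is true for N = r, so P(r) = r(r^2 + r + 2).
Then P(r+1) = P(r) + (-r + 3(r + 1)^2 + 1) = (r(r^2 + r + 2)) + (-r + 3(r + 1)^2 + 1).
Simplifying, P(r+1) = (r + 1)(r^2 + 3r + 4) = (r+1)((r+1)^2 + (r+1) + 2),
which is the closed form with N = r+1.
By the principle of mathematical induction, the result holds for all N ≥ 1.

P(N) = N(N^2 + N + 2)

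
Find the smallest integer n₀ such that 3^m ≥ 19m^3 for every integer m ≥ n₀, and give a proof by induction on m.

n₀ = 9

At m = 8: 6561 < 9728, so the inequality fails and n₀ ≥ 9. We prove 3^m ≥ 19m^3 for all m ≥ 9.
Base step (m = 9): 3^m = 19683 and 19m^3 = 13851, so 19683 ≥ 13851.
Inductive step: suppose the statement holds for some i ≥ 9, so 3^i ≥ 19i^3.
Then 3^(i + 1) = 3·(3^i) ≥ 3·(19i^3).
Also, for i ≥ 9 we have 3·(19i^3) ≥ 19(i+1)^3, since 3 ≥ (1 + 1/i)^3 for all i ≥ 9.
Combining, 3^(i + 1) ≥ 19(i+1)^3.
By induction, the statement is established for all m ≥ 9.
Hence the smallest such n₀ is 9.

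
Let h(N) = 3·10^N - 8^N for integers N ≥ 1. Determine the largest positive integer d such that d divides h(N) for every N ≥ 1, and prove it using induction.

Computing the first values: h(1) = 22 and h(2) = 236; gcd(22, 236) = 2, so d ≤ 2.
We prove 2 | 3·10^N - 8^N for all N ≥ 1 by induction on N.
For the base case N = 1: h(1) = 22 = 2·(11), so 2 | h(1).
Inductive step: assume the claim holds for N = m, i.e. 2 | h(m). Then
h(m+1) − 10·h(m) = (3·10^(m+1) - 8^(m+1)) − 10·(3·10^m - 8^m) = (-1)·8^m·(8 − 10) = (2)·8^m. Since 2 | h(m) by the inductive hypothesis, 2 | 10·h(m); and 2 | 2 since 2 = 2·1. Therefore 2 | h(m+1).
This completes the induction.
Therefore the largest such d is 2.

d = 2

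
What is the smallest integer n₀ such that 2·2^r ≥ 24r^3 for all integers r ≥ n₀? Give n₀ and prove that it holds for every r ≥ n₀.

At r = 15: 65536 < 81000, so the inequality fails and n₀ ≥ 16. We prove 2·2^r ≥ 24r^3 for all r ≥ 16.
Base step (r = 16): 2·2^r = 131072 and 24r^3 = 98304, so 131072 ≥ 98304.
Suppose the result is true for r = j, so 2·2^j ≥ 24j^3.
Then 2·2^(j + 1) = 2·(2·2^j) ≥ 2·(24j^3).
Also, for j ≥ 16 we have 2·(24j^3) ≥ 24(j+1)^3, since 2 ≥ (1 + 1/j)^3 for all j ≥ 16.
Combining, 2·2^(j + 1) ≥ 24(j+1)^3.
By induction, the statement is established for all r ≥ 16.
Hence the smallest such n₀ is 16.

n₀ = 16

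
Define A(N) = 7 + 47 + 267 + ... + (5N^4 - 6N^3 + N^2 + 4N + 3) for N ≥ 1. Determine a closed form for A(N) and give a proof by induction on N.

We claim A(N) = N(N^4 + N^3 - N^2 + N + 5) for all N ≥ 1.
When N = 1: A(1) = 7, and the closed form gives 7. They agree.
Suppose the result is true for N = m, so A(m) = m(m^4 + m^3 - m^2 + m + 5).
Then A(m+1) = A(m) + (5m^4 + 14m^3 + 13m^2 + 8m + 7) = (m(m^4 + m^3 - m^2 + m + 5)) + (5m^4 + 14m^3 + 13m^2 + 8m + 7).
Simplifying, A(m+1) = (m + 1)(m^4 + 5m^3 + 8m^2 + 6m + 7) = (m+1)((m+1)^4 + (m+1)^3 - (m+1)^2 + (m+1) + 5),
which is the closed form with N = m+1.
By induction, the statement is established for all N ≥ 1.

A(N) = N(N^4 + N^3 - N^2 + N + 5)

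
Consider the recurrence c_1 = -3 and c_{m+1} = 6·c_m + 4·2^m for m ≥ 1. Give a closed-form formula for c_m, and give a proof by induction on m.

c_m = -2^m - 6^(m - 1)

Computing the first terms: c_1 = -3, c_2 = -10, c_3 = -44. This suggests c_m = -2^m - 6^(m - 1).
Base case (m = 1): the formula gives -3 = -3 = c_1.
Suppose the result is true for m = k, so c_k = -2^k - 6^(k - 1).
Then c_{k+1} = 6·c_k + 4·2^k = 6·(-2^k - 6^(k - 1)) + 4·2^k = -2^(k + 1) - 6^k = -2^(k+1) - 6^((k+1) - 1),
which is the claimed formula at m = k+1.
By the principle of mathematical induction, the result holds for all m ≥ 1.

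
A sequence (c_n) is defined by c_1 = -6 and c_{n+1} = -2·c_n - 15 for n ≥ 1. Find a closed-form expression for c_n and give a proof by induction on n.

Computing the first terms: c_1 = -6, c_2 = -3, c_3 = -9. This suggests c_n = -(-2)^(n - 1) - 5.
For the base case n = 1: the formula gives -6 = -6 = c_1.
Inductive step: assume the claim holds for n = m, so c_m = -(-2)^(m - 1) - 5.
Then c_{m+1} = -2·c_m - 15 = -2·(-(-2)^(m - 1) - 5) - 15 = -(-2)^m - 5 = -(-2)^((m+1) - 1) - 5,
which is the claimed formula at n = m+1.
This completes the induction.

c_n = -(-2)^(n - 1) - 5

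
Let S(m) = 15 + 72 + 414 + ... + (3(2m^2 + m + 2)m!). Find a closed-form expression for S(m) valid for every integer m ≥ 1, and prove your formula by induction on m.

S(m) = (6m + 3)(m + 1)! - 3

We claim S(m) = (6m + 3)(m + 1)! - 3 for all m ≥ 1.
For the base case m = 1: S(1) = 15, and the closed form gives 15. They agree.
For the inductive step, assume it holds for an arbitrary j ≥ 1, so S(j) = (6j + 3)(j + 1)! - 3.
Then S(j+1) = S(j) + (3(2j^2 + 5j + 5)(j + 1)!) = ((6j + 3)(j + 1)! - 3) + (3(2j^2 + 5j + 5)(j + 1)!).
Simplifying, S(j+1) = (6(j+1) + 3)((j+1) + 1)! - 3,
which is the closed form with m = j+1.
By the principle of mathematical induction, the result holds for all m ≥ 1.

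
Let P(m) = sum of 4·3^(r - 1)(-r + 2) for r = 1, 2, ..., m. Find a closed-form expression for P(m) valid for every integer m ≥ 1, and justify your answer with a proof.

We claim P(m) = 3^m(-2m + 5) - 5 for all m ≥ 1.
For the base case m = 1: P(1) = 4, and the closed form gives 4. They agree.
Inductive step: suppose the statement holds for some r ≥ 1, so P(r) = 3^r(-2r + 5) - 5.
Then P(r+1) = P(r) + (4·3^r(-r + 1)) = (3^r(-2r + 5) - 5) + (4·3^r(-r + 1)).
Simplifying, P(r+1) = -6·3^r·r + 9·3^r - 5 = 3^(r+1)(-2(r+1) + 5) - 5,
which is the closed form with m = r+1.
Hence, by induction on m, the claim holds for every m ≥ 1.

P(m) = 3^m(-2m + 5) - 5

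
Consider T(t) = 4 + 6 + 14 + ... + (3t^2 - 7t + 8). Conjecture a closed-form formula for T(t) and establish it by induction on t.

We claim T(t) = t(t^2 - 2t + 5) for all t ≥ 1.
When t = 1: T(1) = 4, and the closed form gives 4. They agree.
Suppose the result is true for t = i, so T(i) = i(i^2 - 2i + 5).
Then T(i+1) = T(i) + (3i^2 - i + 4) = (i(i^2 - 2i + 5)) + (3i^2 - i + 4).
Simplifying, T(i+1) = (i + 1)(i^2 + 4) = (i+1)((i+1)^2 - 2(i+1) + 5),
which is the closed form with t = i+1.
By the principle of mathematical induction, the result holds for all t ≥ 1.

T(t) = t(t^2 - 2t + 5)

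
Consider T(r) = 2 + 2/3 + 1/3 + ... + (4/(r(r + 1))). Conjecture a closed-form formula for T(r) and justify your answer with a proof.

We claim T(r) = 4r/(r + 1) for all r ≥ 1.
Base case (r = 1): T(1) = 2, and the closed form gives 2. They agree.
Inductive step: assume the claim holds for r = p, so T(p) = 4p/(p + 1).
Then T(p+1) = T(p) + (4/((p + 1)(p + 2))) = (4p/(p + 1)) + (4/((p + 1)(p + 2))).
Simplifying, T(p+1) = 4(p + 1)/(p + 2) = 4(p+1)/((p+1) + 1),
which is the closed form with r = p+1.
By induction, the statement is established for all r ≥ 1.

T(r) = 4r/(r + 1)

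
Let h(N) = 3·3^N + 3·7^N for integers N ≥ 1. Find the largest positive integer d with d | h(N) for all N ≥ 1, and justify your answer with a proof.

d = 6

Computing the first values: h(1) = 30 and h(2) = 174; gcd(30, 174) = 6, so d ≤ 6.
We prove 6 | 3·3^N + 3·7^N for all N ≥ 1 by induction on N.
For the base case N = 1: h(1) = 30 = 6·(5), so 6 | h(1).
Inductive step: suppose the statement holds for some r ≥ 1, i.e. 6 | h(r). Then
h(r+1) − 7·h(r) = (3·3^(r+1) + 3·7^(r+1)) − 7·(3·3^r + 3·7^r) = (3)·3^r·(3 − 7) = (-12)·3^r. Since 6 | h(r) by the inductive hypothesis, 6 | 7·h(r); and 6 | -12 since -12 = 6·-2. Therefore 6 | h(r+1).
This completes the induction.
Therefore the largest such d is 6.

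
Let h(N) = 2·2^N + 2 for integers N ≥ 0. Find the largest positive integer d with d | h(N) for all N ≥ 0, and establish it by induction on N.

Computing the first values: h(0) = 4 and h(1) = 6; gcd(4, 6) = 2, so d ≤ 2.
We prove 2 | 2·2^N + 2 for all N ≥ 0 by induction on N.
Base case (N = 0): h(0) = 4 = 2·(2), so 2 | h(0).
For the inductive step, assume it holds for an arbitrary k ≥ 0, i.e. 2 | h(k). Then
h(k+1) = 2·2^(k+1) + 2 = 2·(2·2^k + 2) - 2 = 2·h(k) - 2. The first term is divisible by 2 by the inductive hypothesis, and -2 is divisible by 2. Hence 2 | h(k+1).
By induction, the statement is established for all N ≥ 0.
Therefore the largest such d is 2.

d = 2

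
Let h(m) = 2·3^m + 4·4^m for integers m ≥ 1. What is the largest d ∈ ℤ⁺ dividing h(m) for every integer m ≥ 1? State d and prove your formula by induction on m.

d = 2

Computing the first values: h(1) = 22 and h(2) = 82; gcd(22, 82) = 2, so d ≤ 2.
We prove 2 | 2·3^m + 4·4^m for all m ≥ 1 by induction on m.
Base step (m = 1): h(1) = 22 = 2·(11), so 2 | h(1).
Inductive step: suppose the statement holds for some k ≥ 1, i.e. 2 | h(k). Then
h(k+1) − 4·h(k) = (2·3^(k+1) + 4·4^(k+1)) − 4·(2·3^k + 4·4^k) = (2)·3^k·(3 − 4) = (-2)·3^k. Since 2 | h(k) by the inductive hypothesis, 2 | 4·h(k); and 2 | -2 since -2 = 2·-1. Therefore 2 | h(k+1).
Hence, by induction on m, the claim holds for every m ≥ 1.
Therefore the largest such d is 2.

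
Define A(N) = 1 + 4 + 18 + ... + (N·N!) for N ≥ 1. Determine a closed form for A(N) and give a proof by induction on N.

A(N) = (N + 1)N! - 1

We claim A(N) = (N + 1)N! - 1 for all N ≥ 1.
Base step (N = 1): A(1) = 1, and the closed form gives 1. They agree.
Inductive step: suppose the statement holds for some k ≥ 1, so A(k) = (k + 1)k! - 1.
Then A(k+1) = A(k) + ((k + 1)(k + 1)!) = ((k + 1)k! - 1) + ((k + 1)(k + 1)!).
Simplifying, A(k+1) = ((k+1) + 1)(k+1)! - 1,
which is the closed form with N = k+1.
This completes the induction.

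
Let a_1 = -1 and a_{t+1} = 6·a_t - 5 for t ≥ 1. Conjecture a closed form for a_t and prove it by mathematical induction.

a_t = -2·6^(t - 1) + 1

Computing the first terms: a_1 = -1, a_2 = -11, a_3 = -71. This suggests a_t = -2·6^(t - 1) + 1.
Base case (t = 1): the formula gives -1 = -1 = a_1.
Inductive step: assume the claim holds for t = j, so a_j = -2·6^(j - 1) + 1.
Then a_{j+1} = 6·a_j - 5 = 6·(-2·6^(j - 1) + 1) - 5 = -2·6^j + 1 = -2·6^((j+1) - 1) + 1,
which is the claimed formula at t = j+1.
By the principle of mathematical induction, the result holds for all t ≥ 1.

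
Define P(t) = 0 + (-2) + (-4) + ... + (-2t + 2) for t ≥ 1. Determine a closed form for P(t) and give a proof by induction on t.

We claim P(t) = -t(t - 1) for all t ≥ 1.
Base step (t = 1): P(1) = 0, and the closed form gives 0. They agree.
Suppose the result is true for t = j, so P(j) = j(-j + 1).
Then P(j+1) = P(j) + (-2j) = (j(-j + 1)) + (-2j).
Simplifying, P(j+1) = -j(j + 1) = -(j+1)((j+1) - 1),
which is the closed form with t = j+1.
By induction, the statement is established for all t ≥ 1.

P(t) = -t(t - 1)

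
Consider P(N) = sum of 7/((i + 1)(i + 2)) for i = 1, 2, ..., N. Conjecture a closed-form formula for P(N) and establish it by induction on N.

P(N) = 7N/(2(N + 2))

We claim P(N) = 7N/(2(N + 2)) for all N ≥ 1.
When N = 1: P(1) = 7/6, and the closed form gives 7/6. They agree.
For the inductive step, assume it holds for an arbitrary i ≥ 1, so P(i) = 7i/(2(i + 2)).
Then P(i+1) = P(i) + (7/((i + 2)(i + 3))) = (7i/(2(i + 2))) + (7/((i + 2)(i + 3))).
Simplifying, P(i+1) = 7(i + 1)/(2(i + 3)) = 7(i+1)/(2((i+1) + 2)),
which is the closed form with N = i+1.
Hence, by induction on N, the claim holds for every N ≥ 1.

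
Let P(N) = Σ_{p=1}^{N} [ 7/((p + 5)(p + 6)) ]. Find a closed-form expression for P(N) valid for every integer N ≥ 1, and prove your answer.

P(N) = 7N/(6(N + 6))

We claim P(N) = 7N/(6(N + 6)) for all N ≥ 1.
When N = 1: P(1) = 1/6, and the closed form gives 1/6. They agree.
For the inductive step, assume it holds for an arbitrary p ≥ 1, so P(p) = 7p/(6(p + 6)).
Then P(p+1) = P(p) + (7/((p + 6)(p + 7))) = (7p/(6(p + 6))) + (7/((p + 6)(p + 7))).
Simplifying, P(p+1) = 7(p + 1)/(6(p + 7)) = 7(p+1)/(6((p+1) + 6)),
which is the closed form with N = p+1.
By the principle of mathematical induction, the result holds for all N ≥ 1.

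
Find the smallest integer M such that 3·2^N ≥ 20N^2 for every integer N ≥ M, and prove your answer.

At N = 9: 1536 < 1620, so the inequality fails and M ≥ 10. We prove 3·2^N ≥ 20N^2 for all N ≥ 10.
For the base case N = 10: 3·2^N = 3072 and 20N^2 = 2000, so 3072 ≥ 2000.
For the inductive step, assume it holds for an arbitrary m ≥ 10, so 3·2^m ≥ 20m^2.
Then 3·2^(m + 1) = 2·(3·2^m) ≥ 2·(20m^2).
Also, for m ≥ 10 we have 2·(20m^2) ≥ 20(m+1)^2, since 2 ≥ (1 + 1/m)^2 for all m ≥ 10.
Combining, 3·2^(m + 1) ≥ 20(m+1)^2.
This completes the induction.
Hence the smallest such M is 10.

M = 10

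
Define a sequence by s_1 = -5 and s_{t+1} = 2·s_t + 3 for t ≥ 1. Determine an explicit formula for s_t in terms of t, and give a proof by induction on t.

Computing the first terms: s_1 = -5, s_2 = -7, s_3 = -11. This suggests s_t = -2^t - 3.
Base case (t = 1): the formula gives -5 = -5 = s_1.
Suppose the result is true for t = k, so s_k = -2^k - 3.
Then s_{k+1} = 2·s_k + 3 = 2·(-2^k - 3) + 3 = -2^(k + 1) - 3,
which is the claimed formula at t = k+1.
This completes the induction.

s_t = -2^t - 3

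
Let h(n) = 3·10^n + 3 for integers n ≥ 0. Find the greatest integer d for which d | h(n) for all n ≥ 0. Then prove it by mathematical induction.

Computing the first values: h(0) = 6 and h(1) = 33; gcd(6, 33) = 3, so d ≤ 3.
We prove 3 | 3·10^n + 3 for all n ≥ 0 by induction on n.
For the base case n = 0: h(0) = 6 = 3·(2), so 3 | h(0).
Suppose the result is true for n = i, i.e. 3 | h(i). Then
h(i+1) = 3·10^(i+1) + 3 = 10·(3·10^i + 3) - 27 = 10·h(i) - 27. The first term is divisible by 3 by the inductive hypothesis, and -27 is divisible by 3. Hence 3 | h(i+1).
By induction, the statement is established for all n ≥ 0.
Therefore the largest such d is 3.

d = 3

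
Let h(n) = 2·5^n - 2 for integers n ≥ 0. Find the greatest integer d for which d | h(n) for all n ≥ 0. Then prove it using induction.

d = 8

Computing the first values: h(0) = 0 and h(1) = 8; gcd(0, 8) = 8, so d ≤ 8.
We prove 8 | 2·5^n - 2 for all n ≥ 0 by induction on n.
Base case (n = 0): h(0) = 0 = 8·(0), so 8 | h(0).
Suppose the result is true for n = i, i.e. 8 | h(i). Then
h(i+1) = 2·5^(i+1) - 2 = 5·(2·5^i - 2) + 8 = 5·h(i) + 8. The first term is divisible by 8 by the inductive hypothesis, and 8 is divisible by 8. Hence 8 | h(i+1).
This completes the induction.
Therefore the largest such d is 8.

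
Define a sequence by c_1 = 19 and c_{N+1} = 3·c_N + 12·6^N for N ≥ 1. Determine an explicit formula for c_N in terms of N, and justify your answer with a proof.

Computing the first terms: c_1 = 19, c_2 = 129, c_3 = 819. This suggests c_N = -5·3^(N - 1) + 4·6^N.
For the base case N = 1: the formula gives 19 = 19 = c_1.
Inductive step: suppose the statement holds for some p ≥ 1, so c_p = -5·3^(p - 1) + 4·6^p.
Then c_{p+1} = 3·c_p + 12·6^p = 3·(-5·3^(p - 1) + 4·6^p) + 12·6^p = -5·3^p + 4·6^(p + 1) = -5·3^((p+1) - 1) + 4·6^(p+1),
which is the claimed formula at N = p+1.
Hence, by induction on N, the claim holds for every N ≥ 1.

c_N = -5·3^(N - 1) + 4·6^N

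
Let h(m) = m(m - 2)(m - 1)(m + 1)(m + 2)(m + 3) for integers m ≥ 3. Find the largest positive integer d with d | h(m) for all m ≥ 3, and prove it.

Computing the first values: h(3) = 720 and h(4) = 5040; gcd(720, 5040) = 720, so d ≤ 720.
We prove 720 | m(m - 2)(m - 1)(m + 1)(m + 2)(m + 3) for all m ≥ 3 by induction on m.
When m = 3: h(3) = 720 = 720·(1), so 720 | h(3).
Suppose the result is true for m = p, i.e. 720 | h(p). Then
h(p+1) − h(p) = (p-1)·p·(p+1)·(p+2)·(p+3)·(p+4) − (p-2)·(p-1)·p·(p+1)·(p+2)·(p+3) = (p-1)·p·(p+1)·(p+2)·(p+3)·[(p+4) − (p-2)] = 6·(p-1)·p·(p+1)·(p+2)·(p+3). The product of 5 consecutive integers is divisible by (5)! = 120, so h(p+1) − h(p) is divisible by 6·120 = 720. By the inductive hypothesis 720 | h(p), hence 720 | h(p+1).
Hence, by induction on m, the claim holds for every m ≥ 3.
Therefore the largest such d is 720.

d = 720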